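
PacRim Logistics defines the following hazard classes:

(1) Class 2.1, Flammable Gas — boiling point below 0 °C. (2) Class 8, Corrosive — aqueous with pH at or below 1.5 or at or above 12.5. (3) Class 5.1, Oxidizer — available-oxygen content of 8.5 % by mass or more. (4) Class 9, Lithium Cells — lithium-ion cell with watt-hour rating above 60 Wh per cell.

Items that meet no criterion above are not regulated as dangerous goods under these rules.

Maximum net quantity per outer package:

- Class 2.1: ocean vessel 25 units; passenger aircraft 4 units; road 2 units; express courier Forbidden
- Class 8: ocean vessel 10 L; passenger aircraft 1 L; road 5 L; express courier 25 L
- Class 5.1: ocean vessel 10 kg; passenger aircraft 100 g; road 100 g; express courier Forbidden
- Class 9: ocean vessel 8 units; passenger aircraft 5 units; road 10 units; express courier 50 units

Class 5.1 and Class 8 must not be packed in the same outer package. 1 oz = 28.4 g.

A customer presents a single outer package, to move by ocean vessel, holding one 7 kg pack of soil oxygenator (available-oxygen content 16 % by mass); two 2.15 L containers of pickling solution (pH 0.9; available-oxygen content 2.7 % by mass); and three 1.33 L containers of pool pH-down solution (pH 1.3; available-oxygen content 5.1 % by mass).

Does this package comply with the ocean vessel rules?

The soil oxygenator has available-oxygen content 16 % by mass, which is ≥ 8.5 % by mass, so it is Class 5.1 (Oxidizer).
pH 0.9 meets the Class 8 criterion (Corrosive), so the pickling solution is Class 8.
With pH 1.3 (≤ 1.5), the pool pH-down solution falls in Class 8.
Class 5.1 quantity: 7 kg.
7 kg is within the ocean vessel limit of 10 kg for Class 5.1.
Class 8 net quantity: (two 2.15 L containers = 4.3 L) + (three 1.33 L containers = 3.99 L) = 8.29 L.
8.29 L is within the ocean vessel limit of 10 L for Class 8.
Class 5.1 and Class 8 may not share an outer package.

No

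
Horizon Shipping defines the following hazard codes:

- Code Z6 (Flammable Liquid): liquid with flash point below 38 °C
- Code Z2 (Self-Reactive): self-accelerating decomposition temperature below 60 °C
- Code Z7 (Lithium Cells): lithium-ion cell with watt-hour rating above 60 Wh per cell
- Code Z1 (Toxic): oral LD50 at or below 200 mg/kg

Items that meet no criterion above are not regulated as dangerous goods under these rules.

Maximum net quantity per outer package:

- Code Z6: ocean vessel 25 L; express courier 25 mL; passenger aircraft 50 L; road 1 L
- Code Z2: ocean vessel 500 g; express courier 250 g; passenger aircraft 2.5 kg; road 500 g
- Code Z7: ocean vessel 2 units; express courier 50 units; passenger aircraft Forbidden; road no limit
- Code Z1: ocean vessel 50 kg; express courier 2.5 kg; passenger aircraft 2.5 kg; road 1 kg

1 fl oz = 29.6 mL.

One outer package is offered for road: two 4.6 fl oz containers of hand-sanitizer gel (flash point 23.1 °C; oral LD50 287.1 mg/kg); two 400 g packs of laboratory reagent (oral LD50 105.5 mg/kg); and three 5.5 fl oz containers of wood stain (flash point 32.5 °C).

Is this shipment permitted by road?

The hand-sanitizer gel has flash point 23.1 °C, which is < 38 °C, so it is Code Z6 (Flammable Liquid).
Oral LD50 105.5 mg/kg meets the Code Z1 criterion (Toxic), so the laboratory reagent is Code Z1.
Flash point 32.5 °C meets the Code Z6 criterion (Flammable Liquid), so the wood stain is Code Z6.
Total Code Z6: (two 4.6 fl oz containers = 272.32 mL) + (three 5.5 fl oz containers = 488.4 mL) = 760.72 mL.
That is within the Code Z6 road limit of 1 L.
Code Z1 quantity: two 400 g packs = 800 g.
That is within the Code Z1 road limit of 1 kg.
Every hazard code is within its road limit and no segregation rule is violated.

Yes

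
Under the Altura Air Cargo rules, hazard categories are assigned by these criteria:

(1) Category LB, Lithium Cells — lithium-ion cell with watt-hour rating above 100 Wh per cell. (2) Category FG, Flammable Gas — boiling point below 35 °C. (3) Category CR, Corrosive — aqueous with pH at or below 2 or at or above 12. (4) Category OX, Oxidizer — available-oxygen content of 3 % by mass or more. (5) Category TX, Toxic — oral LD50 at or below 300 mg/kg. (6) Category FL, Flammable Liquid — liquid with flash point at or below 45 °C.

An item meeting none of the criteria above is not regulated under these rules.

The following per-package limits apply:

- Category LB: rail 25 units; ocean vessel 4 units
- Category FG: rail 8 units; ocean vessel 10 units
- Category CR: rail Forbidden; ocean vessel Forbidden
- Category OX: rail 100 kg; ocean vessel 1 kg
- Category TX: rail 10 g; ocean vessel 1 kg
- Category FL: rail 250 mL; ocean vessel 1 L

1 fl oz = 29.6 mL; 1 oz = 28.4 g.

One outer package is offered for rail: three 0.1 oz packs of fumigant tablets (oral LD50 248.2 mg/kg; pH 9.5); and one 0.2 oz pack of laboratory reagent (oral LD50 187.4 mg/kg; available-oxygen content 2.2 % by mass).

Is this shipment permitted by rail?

No

With oral LD50 248.2 mg/kg (≤ 300 mg/kg), the fumigant tablets fall in Category TX.
The laboratory reagent has oral LD50 187.4 mg/kg, which is ≤ 300 mg/kg, so it is Category TX (Toxic).
Category TX net quantity: (three 0.1 oz packs = 8.52 g) + (one 0.2 oz pack = 5.68 g) = 14.2 g.
That exceeds the Category TX rail limit of 10 g.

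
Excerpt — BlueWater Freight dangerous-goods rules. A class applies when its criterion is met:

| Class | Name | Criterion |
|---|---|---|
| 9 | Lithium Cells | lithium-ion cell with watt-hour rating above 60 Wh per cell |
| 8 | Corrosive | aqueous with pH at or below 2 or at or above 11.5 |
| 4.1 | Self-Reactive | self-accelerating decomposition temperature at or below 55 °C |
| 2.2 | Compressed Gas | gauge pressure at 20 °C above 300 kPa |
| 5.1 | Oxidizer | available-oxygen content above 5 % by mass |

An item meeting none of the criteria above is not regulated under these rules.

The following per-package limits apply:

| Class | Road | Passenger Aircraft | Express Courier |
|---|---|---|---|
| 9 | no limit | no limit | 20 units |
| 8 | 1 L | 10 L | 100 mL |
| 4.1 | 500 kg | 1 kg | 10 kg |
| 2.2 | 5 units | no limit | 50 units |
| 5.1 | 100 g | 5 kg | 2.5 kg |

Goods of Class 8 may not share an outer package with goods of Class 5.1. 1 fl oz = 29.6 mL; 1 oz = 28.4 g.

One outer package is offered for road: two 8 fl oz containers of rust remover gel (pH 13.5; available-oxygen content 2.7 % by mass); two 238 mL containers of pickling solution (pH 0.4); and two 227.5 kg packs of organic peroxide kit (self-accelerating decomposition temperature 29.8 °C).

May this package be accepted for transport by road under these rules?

Yes

pH 13.5 meets the Class 8 criterion (Corrosive), so the rust remover gel is Class 8.
Pickling solution: pH 0.4 ≤ 2 → Class 8 (Corrosive).
Organic peroxide kit: self-accelerating decomposition temperature 29.8 °C ≤ 55 °C → Class 4.1 (Self-Reactive).
Class 8 net quantity: (two 8 fl oz containers = 473.6 mL) + (two 238 mL containers = 476 mL) = 949.6 mL.
That is within the Class 8 road limit of 1 L.
Class 4.1 quantity: two 227.5 kg packs = 455 kg.
455 kg ≤ 500 kg (road limit, Class 4.1) — within limit.
The segregation rule (Class 8 with Class 5.1) does not apply to Class 8 with Class 4.1.
Every hazard class is within its road limit and no segregation rule is violated.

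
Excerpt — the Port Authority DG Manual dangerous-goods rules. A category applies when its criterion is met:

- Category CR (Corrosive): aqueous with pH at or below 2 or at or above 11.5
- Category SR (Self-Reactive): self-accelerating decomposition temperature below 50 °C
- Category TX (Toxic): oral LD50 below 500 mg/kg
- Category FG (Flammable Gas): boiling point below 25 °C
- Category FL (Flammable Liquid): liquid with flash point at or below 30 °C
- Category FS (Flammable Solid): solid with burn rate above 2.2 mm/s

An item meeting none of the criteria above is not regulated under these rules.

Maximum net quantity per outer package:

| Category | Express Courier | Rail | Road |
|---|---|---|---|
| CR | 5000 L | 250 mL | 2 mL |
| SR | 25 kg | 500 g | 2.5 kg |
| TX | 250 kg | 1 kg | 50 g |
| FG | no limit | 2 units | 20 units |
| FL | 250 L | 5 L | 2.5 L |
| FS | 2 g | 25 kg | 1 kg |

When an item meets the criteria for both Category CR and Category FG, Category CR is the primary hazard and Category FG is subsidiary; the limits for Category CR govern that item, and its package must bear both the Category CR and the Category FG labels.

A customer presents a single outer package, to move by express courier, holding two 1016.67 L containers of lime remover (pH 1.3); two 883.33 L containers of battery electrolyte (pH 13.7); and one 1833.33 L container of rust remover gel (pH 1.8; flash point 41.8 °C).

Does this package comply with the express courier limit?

Lime remover: pH 1.3 ≤ 2 → Category CR (Corrosive).
With pH 13.7 (≥ 11.5), the battery electrolyte falls in Category CR.
The rust remover gel has pH 1.8, which is ≤ 2, so it is Category CR (Corrosive).
Category CR net quantity: (two 1016.67 L containers = 2033.34 L) + (two 883.33 L containers = 1766.66 L) + 1833.33 L = 5633.33 L.
That exceeds the Category CR express courier limit of 5000 L.

No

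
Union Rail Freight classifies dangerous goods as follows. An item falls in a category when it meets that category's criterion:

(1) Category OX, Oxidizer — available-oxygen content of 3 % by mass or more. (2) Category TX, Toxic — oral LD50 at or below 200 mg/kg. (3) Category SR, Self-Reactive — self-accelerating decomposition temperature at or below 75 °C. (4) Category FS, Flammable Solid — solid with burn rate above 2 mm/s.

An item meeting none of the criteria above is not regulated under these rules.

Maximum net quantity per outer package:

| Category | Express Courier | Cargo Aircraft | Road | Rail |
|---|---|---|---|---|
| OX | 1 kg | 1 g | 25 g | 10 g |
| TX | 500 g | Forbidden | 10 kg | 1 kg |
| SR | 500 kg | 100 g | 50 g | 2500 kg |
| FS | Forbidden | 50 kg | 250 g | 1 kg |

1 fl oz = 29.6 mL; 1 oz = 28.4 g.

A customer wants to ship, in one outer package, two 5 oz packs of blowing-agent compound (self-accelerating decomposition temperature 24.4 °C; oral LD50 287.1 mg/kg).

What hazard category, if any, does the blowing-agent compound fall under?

The blowing-agent compound has self-accelerating decomposition temperature 24.4 °C, which is ≤ 75 °C, so it is Category SR (Self-Reactive).

Category SR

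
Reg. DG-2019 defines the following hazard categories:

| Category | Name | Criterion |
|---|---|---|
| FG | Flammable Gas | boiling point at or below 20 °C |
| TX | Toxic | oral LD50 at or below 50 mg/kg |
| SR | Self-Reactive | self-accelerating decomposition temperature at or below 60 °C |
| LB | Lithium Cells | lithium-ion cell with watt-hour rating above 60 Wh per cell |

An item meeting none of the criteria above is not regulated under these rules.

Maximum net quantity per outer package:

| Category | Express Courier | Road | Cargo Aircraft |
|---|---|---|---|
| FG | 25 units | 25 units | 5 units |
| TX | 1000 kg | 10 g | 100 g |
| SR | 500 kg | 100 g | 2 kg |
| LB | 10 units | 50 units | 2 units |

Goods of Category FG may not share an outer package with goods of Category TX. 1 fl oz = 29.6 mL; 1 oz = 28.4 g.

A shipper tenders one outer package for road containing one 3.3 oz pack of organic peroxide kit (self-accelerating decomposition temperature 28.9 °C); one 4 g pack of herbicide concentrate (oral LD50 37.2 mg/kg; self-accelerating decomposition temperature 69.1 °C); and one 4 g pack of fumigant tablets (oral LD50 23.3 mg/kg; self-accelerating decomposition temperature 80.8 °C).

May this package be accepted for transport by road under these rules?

With self-accelerating decomposition temperature 28.9 °C (≤ 60 °C), the organic peroxide kit falls in Category SR.
Oral LD50 37.2 mg/kg meets the Category TX criterion (Toxic), so the herbicide concentrate is Category TX.
The fumigant tablets have oral LD50 23.3 mg/kg, which is ≤ 50 mg/kg, so they are Category TX (Toxic).
Total Category TX: 4 g + 4 g = 8 g.
8 g is within the road limit of 10 g for Category TX.
Category SR quantity: one 3.3 oz pack = 93.72 g.
That is within the Category SR road limit of 100 g.
The segregation rule (Category FG with Category TX) does not apply to Category TX with Category SR.
Every hazard category is within its road limit and no segregation rule is violated.

Yes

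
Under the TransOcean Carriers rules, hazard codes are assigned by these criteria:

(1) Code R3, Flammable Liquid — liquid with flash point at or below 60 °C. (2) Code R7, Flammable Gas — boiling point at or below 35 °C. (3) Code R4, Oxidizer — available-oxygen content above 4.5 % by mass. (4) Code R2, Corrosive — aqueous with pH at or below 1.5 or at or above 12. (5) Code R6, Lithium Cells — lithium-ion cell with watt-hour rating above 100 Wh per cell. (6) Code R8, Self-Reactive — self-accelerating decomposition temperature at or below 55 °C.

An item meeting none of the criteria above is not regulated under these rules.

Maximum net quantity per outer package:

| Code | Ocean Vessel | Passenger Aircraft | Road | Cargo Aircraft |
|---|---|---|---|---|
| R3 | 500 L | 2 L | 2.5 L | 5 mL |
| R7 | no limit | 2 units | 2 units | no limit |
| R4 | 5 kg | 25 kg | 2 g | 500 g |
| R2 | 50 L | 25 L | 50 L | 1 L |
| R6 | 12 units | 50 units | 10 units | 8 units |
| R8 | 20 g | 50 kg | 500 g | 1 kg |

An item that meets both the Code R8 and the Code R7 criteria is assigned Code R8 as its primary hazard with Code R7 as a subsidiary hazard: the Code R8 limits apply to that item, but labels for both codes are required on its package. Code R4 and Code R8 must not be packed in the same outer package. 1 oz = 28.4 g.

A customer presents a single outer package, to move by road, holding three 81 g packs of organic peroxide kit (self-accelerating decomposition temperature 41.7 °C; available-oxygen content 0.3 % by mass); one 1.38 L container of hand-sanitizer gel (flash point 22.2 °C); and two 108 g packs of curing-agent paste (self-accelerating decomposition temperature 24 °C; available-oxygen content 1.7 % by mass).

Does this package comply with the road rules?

Yes

Organic peroxide kit: self-accelerating decomposition temperature 41.7 °C ≤ 55 °C → Code R8 (Self-Reactive).
With flash point 22.2 °C (≤ 60 °C), the hand-sanitizer gel falls in Code R3.
The curing-agent paste has self-accelerating decomposition temperature 24 °C, which is ≤ 55 °C, so it is Code R8 (Self-Reactive).
Total Code R8: (three 81 g packs = 243 g) + (two 108 g packs = 216 g) = 459 g.
That is within the Code R8 road limit of 500 g.
Code R3 quantity: 1.38 L.
1.38 L ≤ 2.5 L (road limit, Code R3) — within limit.
The segregation rule (Code R4 with Code R8) does not apply to Code R8 with Code R3.
Every hazard code is within its road limit and no segregation rule is violated.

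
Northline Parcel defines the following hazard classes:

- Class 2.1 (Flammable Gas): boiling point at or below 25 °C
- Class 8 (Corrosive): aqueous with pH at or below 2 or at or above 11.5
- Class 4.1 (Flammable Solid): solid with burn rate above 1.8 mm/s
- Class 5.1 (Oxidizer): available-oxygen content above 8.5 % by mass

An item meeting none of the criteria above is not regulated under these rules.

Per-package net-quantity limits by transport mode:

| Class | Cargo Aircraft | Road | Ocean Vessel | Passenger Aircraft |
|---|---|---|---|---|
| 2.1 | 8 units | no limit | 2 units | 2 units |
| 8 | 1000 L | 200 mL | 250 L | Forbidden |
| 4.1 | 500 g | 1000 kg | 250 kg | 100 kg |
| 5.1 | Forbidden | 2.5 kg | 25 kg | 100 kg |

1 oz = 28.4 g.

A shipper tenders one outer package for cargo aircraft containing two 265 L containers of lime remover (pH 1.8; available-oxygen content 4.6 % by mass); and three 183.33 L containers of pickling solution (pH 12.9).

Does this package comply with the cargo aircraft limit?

No

The lime remover has pH 1.8, which is ≤ 2, so it is Class 8 (Corrosive).
pH 12.9 meets the Class 8 criterion (Corrosive), so the pickling solution is Class 8.
Class 8 net quantity: (two 265 L containers = 530 L) + (three 183.33 L containers = 549.99 L) = 1079.99 L.
That exceeds the Class 8 cargo aircraft limit of 1000 L.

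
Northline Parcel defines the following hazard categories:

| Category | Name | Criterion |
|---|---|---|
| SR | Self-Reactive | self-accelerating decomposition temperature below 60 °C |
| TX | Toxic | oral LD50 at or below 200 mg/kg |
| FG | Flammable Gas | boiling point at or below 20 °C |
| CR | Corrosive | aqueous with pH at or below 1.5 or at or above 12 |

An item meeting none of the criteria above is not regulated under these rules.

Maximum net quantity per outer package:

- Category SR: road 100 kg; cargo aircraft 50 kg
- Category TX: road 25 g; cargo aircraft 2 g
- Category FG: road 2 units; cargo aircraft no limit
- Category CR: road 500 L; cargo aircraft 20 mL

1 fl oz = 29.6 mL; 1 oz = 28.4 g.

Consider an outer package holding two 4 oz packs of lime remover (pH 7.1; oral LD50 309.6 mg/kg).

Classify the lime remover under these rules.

oral LD50 309.6 mg/kg is not below 200 mg/kg, so Category TX does not apply.
pH 7.1 is between 1.5 and 12, so Category CR does not apply.
No criterion is met, so the item is not regulated.

Not regulated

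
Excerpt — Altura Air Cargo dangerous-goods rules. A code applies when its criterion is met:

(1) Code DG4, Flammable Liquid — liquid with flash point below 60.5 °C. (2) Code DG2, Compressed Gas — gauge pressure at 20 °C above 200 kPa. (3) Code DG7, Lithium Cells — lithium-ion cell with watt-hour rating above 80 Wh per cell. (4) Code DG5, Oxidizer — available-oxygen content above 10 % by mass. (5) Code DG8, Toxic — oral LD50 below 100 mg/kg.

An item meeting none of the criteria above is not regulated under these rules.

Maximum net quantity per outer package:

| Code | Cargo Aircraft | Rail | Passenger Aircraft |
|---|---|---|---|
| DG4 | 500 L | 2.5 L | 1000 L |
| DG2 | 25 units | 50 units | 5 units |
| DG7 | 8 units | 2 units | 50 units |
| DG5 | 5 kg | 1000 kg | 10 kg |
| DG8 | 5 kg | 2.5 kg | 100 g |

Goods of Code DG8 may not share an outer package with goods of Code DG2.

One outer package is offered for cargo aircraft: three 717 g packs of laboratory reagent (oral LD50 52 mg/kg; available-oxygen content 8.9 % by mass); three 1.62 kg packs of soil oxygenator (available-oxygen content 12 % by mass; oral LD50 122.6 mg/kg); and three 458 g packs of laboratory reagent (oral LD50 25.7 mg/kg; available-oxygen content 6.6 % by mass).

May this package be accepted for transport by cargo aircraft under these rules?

Yes

With oral LD50 52 mg/kg (< 100 mg/kg), the laboratory reagent falls in Code DG8.
With available-oxygen content 12 % by mass (> 10 % by mass), the soil oxygenator falls in Code DG5.
Oral LD50 25.7 mg/kg meets the Code DG8 criterion (Toxic), so the laboratory reagent is Code DG8.
Code DG8 net quantity: (three 717 g packs = 2.151 kg) + (three 458 g packs = 1.374 kg) = 3.525 kg.
3.525 kg ≤ 5 kg (cargo aircraft limit, Code DG8) — within limit.
Code DG5 quantity: three 1.62 kg packs = 4.86 kg.
That is within the Code DG5 cargo aircraft limit of 5 kg.
The segregation rule (Code DG8 with Code DG2) does not apply to Code DG8 with Code DG5.
Every hazard code is within its cargo aircraft limit and no segregation rule is violated.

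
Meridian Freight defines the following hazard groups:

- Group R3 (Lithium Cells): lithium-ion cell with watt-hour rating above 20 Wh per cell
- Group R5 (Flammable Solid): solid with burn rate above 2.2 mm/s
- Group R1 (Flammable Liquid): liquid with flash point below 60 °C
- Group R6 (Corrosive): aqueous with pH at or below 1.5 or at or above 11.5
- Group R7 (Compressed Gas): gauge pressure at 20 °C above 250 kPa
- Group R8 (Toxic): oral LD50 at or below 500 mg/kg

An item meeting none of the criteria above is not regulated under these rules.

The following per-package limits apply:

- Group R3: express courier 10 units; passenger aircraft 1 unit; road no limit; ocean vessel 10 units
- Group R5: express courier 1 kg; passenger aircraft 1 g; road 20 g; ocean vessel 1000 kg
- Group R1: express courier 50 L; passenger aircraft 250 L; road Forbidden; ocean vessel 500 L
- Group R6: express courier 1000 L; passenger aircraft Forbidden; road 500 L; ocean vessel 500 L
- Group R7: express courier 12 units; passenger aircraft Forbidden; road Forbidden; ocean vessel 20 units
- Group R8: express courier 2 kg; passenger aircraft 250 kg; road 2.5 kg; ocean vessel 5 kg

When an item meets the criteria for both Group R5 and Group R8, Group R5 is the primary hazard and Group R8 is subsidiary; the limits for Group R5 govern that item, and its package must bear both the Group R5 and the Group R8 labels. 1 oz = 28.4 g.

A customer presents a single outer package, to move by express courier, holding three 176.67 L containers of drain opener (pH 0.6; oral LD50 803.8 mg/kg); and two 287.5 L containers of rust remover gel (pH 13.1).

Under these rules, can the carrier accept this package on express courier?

Drain opener: pH 0.6 ≤ 1.5 → Group R6 (Corrosive).
pH 13.1 meets the Group R6 criterion (Corrosive), so the rust remover gel is Group R6.
Group R6 net quantity: (three 176.67 L containers = 530.01 L) + (two 287.5 L containers = 575 L) = 1105.01 L.
1105.01 L exceeds the express courier limit of 1000 L for Group R6.

No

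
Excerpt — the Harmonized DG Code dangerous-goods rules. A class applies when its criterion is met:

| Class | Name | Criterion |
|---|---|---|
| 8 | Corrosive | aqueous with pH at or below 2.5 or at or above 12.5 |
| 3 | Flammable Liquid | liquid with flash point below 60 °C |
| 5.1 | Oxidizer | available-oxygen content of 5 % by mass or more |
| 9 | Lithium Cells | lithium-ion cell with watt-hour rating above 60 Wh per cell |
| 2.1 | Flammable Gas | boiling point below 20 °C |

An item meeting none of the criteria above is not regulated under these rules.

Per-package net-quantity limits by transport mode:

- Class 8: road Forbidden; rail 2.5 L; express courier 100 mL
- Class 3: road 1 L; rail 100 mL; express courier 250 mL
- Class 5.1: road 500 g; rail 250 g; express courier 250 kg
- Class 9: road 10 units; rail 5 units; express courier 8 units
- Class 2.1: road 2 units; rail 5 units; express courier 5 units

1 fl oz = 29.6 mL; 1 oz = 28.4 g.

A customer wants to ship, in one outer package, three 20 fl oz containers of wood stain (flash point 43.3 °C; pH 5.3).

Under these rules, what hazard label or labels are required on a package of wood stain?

Class 3

Flash point 43.3 °C meets the Class 3 criterion (Flammable Liquid), so the wood stain is Class 3.
Only the Class 3 label is required.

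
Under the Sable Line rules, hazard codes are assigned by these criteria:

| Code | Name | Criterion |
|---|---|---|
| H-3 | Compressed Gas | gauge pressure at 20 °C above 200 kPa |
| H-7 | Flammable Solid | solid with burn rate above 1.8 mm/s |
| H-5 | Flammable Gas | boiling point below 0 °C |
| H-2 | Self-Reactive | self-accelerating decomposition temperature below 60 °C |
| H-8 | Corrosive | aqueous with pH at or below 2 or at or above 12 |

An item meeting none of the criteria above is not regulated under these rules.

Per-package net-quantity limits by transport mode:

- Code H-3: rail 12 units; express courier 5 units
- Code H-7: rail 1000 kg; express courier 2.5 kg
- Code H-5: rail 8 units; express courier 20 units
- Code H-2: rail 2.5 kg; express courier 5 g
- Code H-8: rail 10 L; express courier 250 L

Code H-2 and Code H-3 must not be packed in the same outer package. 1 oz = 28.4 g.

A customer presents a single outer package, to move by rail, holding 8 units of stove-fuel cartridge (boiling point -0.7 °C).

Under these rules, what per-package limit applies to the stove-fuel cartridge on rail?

8 units

Boiling point -0.7 °C meets the Code H-5 criterion (Flammable Gas), so the stove-fuel cartridge is Code H-5.
The rail limit for Code H-5 is 8 units.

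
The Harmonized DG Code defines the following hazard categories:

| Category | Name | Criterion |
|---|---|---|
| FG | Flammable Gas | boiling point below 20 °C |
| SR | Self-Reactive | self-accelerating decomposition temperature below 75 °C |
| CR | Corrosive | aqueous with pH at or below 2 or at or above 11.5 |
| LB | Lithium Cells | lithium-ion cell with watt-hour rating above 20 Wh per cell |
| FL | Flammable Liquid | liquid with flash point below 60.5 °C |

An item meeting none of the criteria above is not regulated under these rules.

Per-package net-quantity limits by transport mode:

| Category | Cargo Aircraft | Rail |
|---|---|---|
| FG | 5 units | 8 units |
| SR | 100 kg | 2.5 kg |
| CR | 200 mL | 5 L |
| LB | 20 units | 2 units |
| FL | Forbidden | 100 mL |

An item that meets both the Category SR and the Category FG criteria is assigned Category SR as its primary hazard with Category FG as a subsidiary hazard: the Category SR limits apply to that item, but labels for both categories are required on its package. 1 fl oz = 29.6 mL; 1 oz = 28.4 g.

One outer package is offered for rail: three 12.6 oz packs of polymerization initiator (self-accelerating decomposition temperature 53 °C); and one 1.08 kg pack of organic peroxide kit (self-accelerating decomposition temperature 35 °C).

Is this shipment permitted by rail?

Self-accelerating decomposition temperature 53 °C meets the Category SR criterion (Self-Reactive), so the polymerization initiator is Category SR.
Organic peroxide kit: self-accelerating decomposition temperature 35 °C < 75 °C → Category SR (Self-Reactive).
Category SR net quantity: (three 12.6 oz packs = 1073.52 g) + 1.08 kg = 2153.52 g.
2153.52 g ≤ 2.5 kg (rail limit, Category SR) — within limit.

Yes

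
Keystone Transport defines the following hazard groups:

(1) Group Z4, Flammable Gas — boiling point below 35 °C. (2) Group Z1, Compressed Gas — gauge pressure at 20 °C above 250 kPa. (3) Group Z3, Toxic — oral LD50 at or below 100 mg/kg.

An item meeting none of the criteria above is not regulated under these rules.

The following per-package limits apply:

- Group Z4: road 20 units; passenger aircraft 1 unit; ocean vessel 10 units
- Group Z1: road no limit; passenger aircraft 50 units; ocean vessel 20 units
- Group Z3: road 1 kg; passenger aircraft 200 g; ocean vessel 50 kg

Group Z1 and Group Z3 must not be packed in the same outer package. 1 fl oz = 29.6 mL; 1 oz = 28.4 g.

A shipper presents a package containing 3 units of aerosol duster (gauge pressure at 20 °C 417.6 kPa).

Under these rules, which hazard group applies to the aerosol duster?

With gauge pressure at 20 °C 417.6 kPa (> 250 kPa), the aerosol duster falls in Group Z1.

Group Z1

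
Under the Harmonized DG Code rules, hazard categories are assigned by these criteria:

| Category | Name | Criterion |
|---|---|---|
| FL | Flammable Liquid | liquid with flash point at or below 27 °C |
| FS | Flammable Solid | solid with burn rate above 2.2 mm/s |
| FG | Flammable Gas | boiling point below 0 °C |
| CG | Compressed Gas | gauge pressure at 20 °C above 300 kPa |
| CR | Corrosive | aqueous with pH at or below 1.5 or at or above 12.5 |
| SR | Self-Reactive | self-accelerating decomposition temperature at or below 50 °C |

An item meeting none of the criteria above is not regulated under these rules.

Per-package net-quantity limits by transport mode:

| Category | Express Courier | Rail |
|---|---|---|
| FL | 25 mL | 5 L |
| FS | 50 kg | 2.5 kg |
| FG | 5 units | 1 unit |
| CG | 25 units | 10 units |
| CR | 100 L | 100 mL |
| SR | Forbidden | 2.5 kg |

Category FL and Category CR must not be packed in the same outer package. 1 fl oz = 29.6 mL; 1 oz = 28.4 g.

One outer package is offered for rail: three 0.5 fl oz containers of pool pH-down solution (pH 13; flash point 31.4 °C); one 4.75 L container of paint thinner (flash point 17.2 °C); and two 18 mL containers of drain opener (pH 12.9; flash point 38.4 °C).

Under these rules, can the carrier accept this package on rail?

No

The pool pH-down solution has pH 13, which is ≥ 12.5, so it is Category CR (Corrosive).
The paint thinner has flash point 17.2 °C, which is ≤ 27 °C, so it is Category FL (Flammable Liquid).
pH 12.9 meets the Category CR criterion (Corrosive), so the drain opener is Category CR.
Category FL quantity: 4.75 L.
4.75 L is within the rail limit of 5 L for Category FL.
Category CR net quantity: (three 0.5 fl oz containers = 44.4 mL) + (two 18 mL containers = 36 mL) = 80.4 mL.
That is within the Category CR rail limit of 100 mL.
Category FL and Category CR may not share an outer package.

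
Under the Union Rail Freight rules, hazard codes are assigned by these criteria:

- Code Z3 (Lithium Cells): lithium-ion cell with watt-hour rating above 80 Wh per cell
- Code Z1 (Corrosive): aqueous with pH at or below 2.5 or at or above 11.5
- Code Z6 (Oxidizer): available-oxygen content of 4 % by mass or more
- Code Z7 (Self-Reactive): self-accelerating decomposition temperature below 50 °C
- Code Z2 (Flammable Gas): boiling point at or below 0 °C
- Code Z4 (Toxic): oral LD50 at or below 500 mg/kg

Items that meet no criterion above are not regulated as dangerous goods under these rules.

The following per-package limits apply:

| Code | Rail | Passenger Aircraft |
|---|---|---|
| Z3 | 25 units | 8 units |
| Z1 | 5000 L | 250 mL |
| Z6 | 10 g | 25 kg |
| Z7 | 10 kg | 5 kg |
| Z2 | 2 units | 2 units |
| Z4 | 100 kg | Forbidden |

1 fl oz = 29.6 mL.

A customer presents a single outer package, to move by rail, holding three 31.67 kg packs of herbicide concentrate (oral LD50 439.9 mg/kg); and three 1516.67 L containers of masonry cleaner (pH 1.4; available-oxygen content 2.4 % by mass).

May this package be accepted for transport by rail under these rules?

With oral LD50 439.9 mg/kg (≤ 500 mg/kg), the herbicide concentrate falls in Code Z4.
The masonry cleaner has pH 1.4, which is ≤ 2.5, so it is Code Z1 (Corrosive).
Code Z4 quantity: three 31.67 kg packs = 95.01 kg.
95.01 kg is within the rail limit of 100 kg for Code Z4.
Code Z1 quantity: three 1516.67 L containers = 4550.01 L.
4550.01 L ≤ 5000 L (rail limit, Code Z1) — within limit.
Every hazard code is within its rail limit and no segregation rule is violated.

Yes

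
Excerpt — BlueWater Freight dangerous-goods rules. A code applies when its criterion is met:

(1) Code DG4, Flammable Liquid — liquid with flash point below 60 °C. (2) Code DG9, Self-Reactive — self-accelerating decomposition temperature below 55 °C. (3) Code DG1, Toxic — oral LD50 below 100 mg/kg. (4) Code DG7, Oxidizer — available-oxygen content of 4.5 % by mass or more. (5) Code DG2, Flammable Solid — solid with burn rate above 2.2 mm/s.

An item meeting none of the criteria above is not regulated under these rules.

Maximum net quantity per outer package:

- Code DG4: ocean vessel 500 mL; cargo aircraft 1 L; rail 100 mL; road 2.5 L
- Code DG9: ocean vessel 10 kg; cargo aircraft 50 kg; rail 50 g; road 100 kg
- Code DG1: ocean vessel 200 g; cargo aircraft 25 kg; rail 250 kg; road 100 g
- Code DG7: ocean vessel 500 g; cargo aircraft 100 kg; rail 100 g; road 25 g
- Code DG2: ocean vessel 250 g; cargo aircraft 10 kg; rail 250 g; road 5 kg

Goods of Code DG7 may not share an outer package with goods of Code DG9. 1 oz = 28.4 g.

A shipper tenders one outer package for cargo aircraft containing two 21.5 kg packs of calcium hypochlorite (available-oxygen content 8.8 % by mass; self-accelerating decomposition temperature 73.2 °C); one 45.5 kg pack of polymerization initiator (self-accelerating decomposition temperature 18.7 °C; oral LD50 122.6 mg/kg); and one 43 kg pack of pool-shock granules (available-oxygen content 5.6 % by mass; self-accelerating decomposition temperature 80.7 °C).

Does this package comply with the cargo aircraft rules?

With available-oxygen content 8.8 % by mass (≥ 4.5 % by mass), the calcium hypochlorite falls in Code DG7.
Polymerization initiator: self-accelerating decomposition temperature 18.7 °C < 55 °C → Code DG9 (Self-Reactive).
With available-oxygen content 5.6 % by mass (≥ 4.5 % by mass), the pool-shock granules fall in Code DG7.
Code DG7 net quantity: (two 21.5 kg packs = 43 kg) + 43 kg = 86 kg.
86 kg ≤ 100 kg (cargo aircraft limit, Code DG7) — within limit.
Code DG9 quantity: 45.5 kg.
45.5 kg is within the cargo aircraft limit of 50 kg for Code DG9.
Code DG7 and Code DG9 may not share an outer package.

No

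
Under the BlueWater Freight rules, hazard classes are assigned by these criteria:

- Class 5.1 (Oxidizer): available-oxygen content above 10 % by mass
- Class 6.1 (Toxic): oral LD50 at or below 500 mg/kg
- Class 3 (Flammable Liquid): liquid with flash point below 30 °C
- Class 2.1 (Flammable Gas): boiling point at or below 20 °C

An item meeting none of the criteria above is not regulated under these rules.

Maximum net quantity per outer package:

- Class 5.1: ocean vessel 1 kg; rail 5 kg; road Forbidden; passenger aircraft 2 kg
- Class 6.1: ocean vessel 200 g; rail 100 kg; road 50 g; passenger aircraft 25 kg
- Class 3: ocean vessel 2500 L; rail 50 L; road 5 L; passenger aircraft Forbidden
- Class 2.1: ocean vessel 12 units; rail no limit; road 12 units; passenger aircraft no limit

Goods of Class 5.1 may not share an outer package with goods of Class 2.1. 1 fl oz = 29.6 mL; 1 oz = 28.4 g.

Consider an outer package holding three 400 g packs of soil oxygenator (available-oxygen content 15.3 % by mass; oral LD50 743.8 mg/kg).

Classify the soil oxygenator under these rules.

Class 5.1

Soil oxygenator: available-oxygen content 15.3 % by mass > 10 % by mass → Class 5.1 (Oxidizer).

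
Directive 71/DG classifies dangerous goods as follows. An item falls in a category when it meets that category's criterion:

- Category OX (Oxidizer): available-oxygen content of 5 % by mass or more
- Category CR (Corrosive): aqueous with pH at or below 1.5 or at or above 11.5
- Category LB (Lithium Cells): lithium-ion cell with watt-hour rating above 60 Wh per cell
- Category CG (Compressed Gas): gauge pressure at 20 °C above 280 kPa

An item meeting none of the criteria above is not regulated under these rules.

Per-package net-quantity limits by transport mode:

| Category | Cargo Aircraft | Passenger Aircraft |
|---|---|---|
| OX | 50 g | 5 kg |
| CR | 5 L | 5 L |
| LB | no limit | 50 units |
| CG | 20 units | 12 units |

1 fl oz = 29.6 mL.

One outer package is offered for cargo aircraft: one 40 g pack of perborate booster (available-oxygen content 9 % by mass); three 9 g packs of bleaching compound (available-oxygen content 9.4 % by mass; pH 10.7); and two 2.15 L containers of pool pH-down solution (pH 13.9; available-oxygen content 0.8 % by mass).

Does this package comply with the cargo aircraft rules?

With available-oxygen content 9 % by mass (≥ 5 % by mass), the perborate booster falls in Category OX.
Bleaching compound: available-oxygen content 9.4 % by mass ≥ 5 % by mass → Category OX (Oxidizer).
Pool pH-down solution: pH 13.9 ≥ 11.5 → Category CR (Corrosive).
Total Category OX: 40 g + (three 9 g packs = 27 g) = 67 g.
67 g exceeds the cargo aircraft limit of 50 g for Category OX.
Category CR quantity: two 2.15 L containers = 4.3 L.
4.3 L is within the cargo aircraft limit of 5 L for Category CR.

No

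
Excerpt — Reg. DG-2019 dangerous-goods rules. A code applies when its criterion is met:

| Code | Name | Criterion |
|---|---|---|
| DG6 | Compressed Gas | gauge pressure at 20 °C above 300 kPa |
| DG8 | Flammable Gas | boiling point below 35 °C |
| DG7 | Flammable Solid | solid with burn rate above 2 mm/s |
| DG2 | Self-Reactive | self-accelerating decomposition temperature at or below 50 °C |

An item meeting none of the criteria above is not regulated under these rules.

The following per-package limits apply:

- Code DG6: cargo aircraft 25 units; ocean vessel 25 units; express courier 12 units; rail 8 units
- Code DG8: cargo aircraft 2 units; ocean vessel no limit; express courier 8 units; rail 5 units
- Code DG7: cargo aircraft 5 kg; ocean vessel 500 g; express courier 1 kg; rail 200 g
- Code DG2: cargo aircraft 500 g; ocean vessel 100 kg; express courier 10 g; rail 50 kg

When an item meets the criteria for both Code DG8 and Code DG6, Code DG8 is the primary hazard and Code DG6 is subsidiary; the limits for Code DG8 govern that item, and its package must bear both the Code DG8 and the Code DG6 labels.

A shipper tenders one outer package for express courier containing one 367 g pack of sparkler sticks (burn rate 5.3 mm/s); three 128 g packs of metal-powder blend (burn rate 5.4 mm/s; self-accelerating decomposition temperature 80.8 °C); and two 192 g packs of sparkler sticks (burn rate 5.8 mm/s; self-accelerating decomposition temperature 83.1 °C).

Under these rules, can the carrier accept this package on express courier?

No

The sparkler sticks have burn rate 5.3 mm/s, which is > 2 mm/s, so they are Code DG7 (Flammable Solid).
Metal-powder blend: burn rate 5.4 mm/s > 2 mm/s → Code DG7 (Flammable Solid).
With burn rate 5.8 mm/s (> 2 mm/s), the sparkler sticks fall in Code DG7.
Code DG7 net quantity: 367 g + (three 128 g packs = 384 g) + (two 192 g packs = 384 g) = 1.135 kg.
1.135 kg exceeds the express courier limit of 1 kg for Code DG7.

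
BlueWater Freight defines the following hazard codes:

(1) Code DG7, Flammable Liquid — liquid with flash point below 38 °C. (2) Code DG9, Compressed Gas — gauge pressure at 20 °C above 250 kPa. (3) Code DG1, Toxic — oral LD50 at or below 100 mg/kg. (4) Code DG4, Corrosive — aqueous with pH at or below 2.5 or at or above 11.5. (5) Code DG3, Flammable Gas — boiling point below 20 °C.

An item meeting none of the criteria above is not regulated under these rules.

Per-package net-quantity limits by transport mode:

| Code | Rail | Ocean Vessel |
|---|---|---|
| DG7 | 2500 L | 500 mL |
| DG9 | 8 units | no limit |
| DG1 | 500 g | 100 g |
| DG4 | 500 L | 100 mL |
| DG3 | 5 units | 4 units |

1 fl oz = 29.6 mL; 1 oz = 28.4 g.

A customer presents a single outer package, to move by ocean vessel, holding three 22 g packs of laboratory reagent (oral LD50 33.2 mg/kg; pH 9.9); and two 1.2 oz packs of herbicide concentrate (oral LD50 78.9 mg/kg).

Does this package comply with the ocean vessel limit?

The laboratory reagent has oral LD50 33.2 mg/kg, which is ≤ 100 mg/kg, so it is Code DG1 (Toxic).
Oral LD50 78.9 mg/kg meets the Code DG1 criterion (Toxic), so the herbicide concentrate is Code DG1.
Code DG1 net quantity: (three 22 g packs = 66 g) + (two 1.2 oz packs = 68.16 g) = 134.16 g.
134.16 g exceeds the ocean vessel limit of 100 g for Code DG1.

No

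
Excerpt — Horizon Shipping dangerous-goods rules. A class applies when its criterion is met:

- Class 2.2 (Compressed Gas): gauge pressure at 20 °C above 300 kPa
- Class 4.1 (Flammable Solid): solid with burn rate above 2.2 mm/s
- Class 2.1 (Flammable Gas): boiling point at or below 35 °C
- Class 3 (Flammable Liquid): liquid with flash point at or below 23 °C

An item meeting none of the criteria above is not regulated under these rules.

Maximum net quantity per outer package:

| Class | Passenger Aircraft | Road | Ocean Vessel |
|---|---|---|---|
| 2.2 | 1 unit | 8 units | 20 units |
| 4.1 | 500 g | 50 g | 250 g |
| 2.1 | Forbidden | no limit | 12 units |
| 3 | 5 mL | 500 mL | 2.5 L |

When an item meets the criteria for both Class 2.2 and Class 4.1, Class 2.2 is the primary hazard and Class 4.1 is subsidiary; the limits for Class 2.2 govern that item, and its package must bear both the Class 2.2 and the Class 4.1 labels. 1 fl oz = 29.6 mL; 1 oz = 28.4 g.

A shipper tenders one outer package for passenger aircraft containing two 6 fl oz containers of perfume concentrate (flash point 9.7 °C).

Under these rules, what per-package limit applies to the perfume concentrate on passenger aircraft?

Flash point 9.7 °C meets the Class 3 criterion (Flammable Liquid), so the perfume concentrate is Class 3.
The passenger aircraft limit for Class 3 is 5 mL.

5 mL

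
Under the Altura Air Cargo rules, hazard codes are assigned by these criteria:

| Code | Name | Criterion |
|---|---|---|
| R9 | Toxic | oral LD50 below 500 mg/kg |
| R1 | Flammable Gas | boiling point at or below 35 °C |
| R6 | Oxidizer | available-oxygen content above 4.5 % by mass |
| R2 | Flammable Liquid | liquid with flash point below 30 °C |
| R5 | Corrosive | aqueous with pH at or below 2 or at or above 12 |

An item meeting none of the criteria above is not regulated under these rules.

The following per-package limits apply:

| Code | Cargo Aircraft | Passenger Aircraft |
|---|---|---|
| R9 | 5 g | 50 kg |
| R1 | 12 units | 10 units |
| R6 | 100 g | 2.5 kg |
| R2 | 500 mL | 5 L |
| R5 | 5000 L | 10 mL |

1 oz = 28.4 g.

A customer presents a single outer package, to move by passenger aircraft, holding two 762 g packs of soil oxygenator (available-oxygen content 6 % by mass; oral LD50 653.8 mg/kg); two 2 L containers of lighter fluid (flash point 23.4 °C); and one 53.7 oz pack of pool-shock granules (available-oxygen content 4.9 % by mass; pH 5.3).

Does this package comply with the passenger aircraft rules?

Soil oxygenator: available-oxygen content 6 % by mass > 4.5 % by mass → Code R6 (Oxidizer).
The lighter fluid has flash point 23.4 °C, which is < 30 °C, so it is Code R2 (Flammable Liquid).
The pool-shock granules have available-oxygen content 4.9 % by mass, which is > 4.5 % by mass, so they are Code R6 (Oxidizer).
Code R6 net quantity: (two 762 g packs = 1.524 kg) + (one 53.7 oz pack = 1525.08 g) = 3049.08 g.
3049.08 g exceeds the passenger aircraft limit of 2.5 kg for Code R6.
Code R2 quantity: two 2 L containers = 4 L.
4 L ≤ 5 L (passenger aircraft limit, Code R2) — within limit.

No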